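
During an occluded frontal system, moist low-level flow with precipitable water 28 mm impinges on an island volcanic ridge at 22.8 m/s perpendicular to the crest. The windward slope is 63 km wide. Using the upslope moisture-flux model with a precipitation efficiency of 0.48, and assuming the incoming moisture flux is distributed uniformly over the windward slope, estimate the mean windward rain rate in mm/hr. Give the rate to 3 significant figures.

R ≈ 17.5 mm/hr

Incoming column moisture flux per unit ridge length: F = V × PW = 22.8 × 28 = 638.4 mm·m/s.
Spread over the 63 km slope with efficiency ε = 0.48: R = ε·F/W = 0.48 × 638.4 / 63000 m = 4.864e-03 mm/s.
R = 4.864e-03 × 3600 = 17.5 mm/hr.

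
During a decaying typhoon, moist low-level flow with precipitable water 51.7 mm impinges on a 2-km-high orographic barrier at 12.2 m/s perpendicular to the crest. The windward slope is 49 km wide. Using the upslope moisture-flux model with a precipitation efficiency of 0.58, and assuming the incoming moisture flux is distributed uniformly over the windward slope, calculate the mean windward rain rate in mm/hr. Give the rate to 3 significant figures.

R ≈ 26.9 mm/hr

Incoming column moisture flux per unit ridge length: F = V × PW = 12.2 × 51.7 = 630.74 mm·m/s.
Spread over the 49 km slope with efficiency ε = 0.58: R = ε·F/W = 0.58 × 630.74 / 49000 m = 7.466e-03 mm/s.
R = 7.466e-03 × 3600 = 26.9 mm/hr.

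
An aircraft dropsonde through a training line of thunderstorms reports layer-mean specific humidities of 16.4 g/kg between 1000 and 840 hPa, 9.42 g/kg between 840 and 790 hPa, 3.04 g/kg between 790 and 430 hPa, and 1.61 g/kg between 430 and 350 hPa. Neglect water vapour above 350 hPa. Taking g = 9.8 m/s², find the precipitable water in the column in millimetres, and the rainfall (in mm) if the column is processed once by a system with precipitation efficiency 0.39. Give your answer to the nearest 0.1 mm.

PW ≈ 44.1 mm; rainfall ≈ 17.2 mm

Precipitable water is the column-integrated vapour mass per unit area: PW = (1/g) Σ q̄ Δp, with q in kg/kg and Δp in Pa (1 kg/m² of water = 1 mm).
Layer 1000–840 hPa: Δp = 160 hPa = 16000 Pa, q̄ = 0.0164 kg/kg → 0.0164 × 16000 / 9.8 = 26.78 mm
Layer 840–790 hPa: Δp = 50 hPa = 5000 Pa, q̄ = 0.00942 kg/kg → 0.00942 × 5000 / 9.8 = 4.81 mm
Layer 790–430 hPa: Δp = 360 hPa = 36000 Pa, q̄ = 0.00304 kg/kg → 0.00304 × 36000 / 9.8 = 11.17 mm
Layer 430–350 hPa: Δp = 80 hPa = 8000 Pa, q̄ = 0.00161 kg/kg → 0.00161 × 8000 / 9.8 = 1.31 mm
PW = 26.78 + 4.81 + 11.17 + 1.31 = 44.07 ≈ 44.1 mm.
Rainfall = ε × PW = 0.39 × 44.1 = 17.2 mm.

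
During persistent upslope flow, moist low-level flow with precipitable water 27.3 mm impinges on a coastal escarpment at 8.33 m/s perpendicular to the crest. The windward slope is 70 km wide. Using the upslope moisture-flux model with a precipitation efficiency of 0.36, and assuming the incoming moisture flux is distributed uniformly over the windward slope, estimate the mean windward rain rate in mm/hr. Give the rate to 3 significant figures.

R ≈ 4.21 mm/hr

Incoming column moisture flux per unit ridge length: F = V × PW = 8.33 × 27.3 = 227.409 mm·m/s.
Spread over the 70 km slope with efficiency ε = 0.36: R = ε·F/W = 0.36 × 227.409 / 70000 m = 1.170e-03 mm/s.
R = 1.170e-03 × 3600 = 4.21 mm/hr.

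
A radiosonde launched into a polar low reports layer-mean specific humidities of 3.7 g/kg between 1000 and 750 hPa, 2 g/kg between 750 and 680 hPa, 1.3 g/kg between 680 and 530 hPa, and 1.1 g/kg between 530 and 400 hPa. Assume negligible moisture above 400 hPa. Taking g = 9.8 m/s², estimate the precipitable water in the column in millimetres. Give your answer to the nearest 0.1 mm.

Precipitable water is the column-integrated vapour mass per unit area: PW = (1/g) Σ q̄ Δp, with q in kg/kg and Δp in Pa (1 kg/m² of water = 1 mm).
Layer 1000–750 hPa: Δp = 250 hPa = 25000 Pa, q̄ = 0.0037 kg/kg → 0.0037 × 25000 / 9.8 = 9.44 mm
Layer 750–680 hPa: Δp = 70 hPa = 7000 Pa, q̄ = 0.002 kg/kg → 0.002 × 7000 / 9.8 = 1.43 mm
Layer 680–530 hPa: Δp = 150 hPa = 15000 Pa, q̄ = 0.0013 kg/kg → 0.0013 × 15000 / 9.8 = 1.99 mm
Layer 530–400 hPa: Δp = 130 hPa = 13000 Pa, q̄ = 0.0011 kg/kg → 0.0011 × 13000 / 9.8 = 1.46 mm
PW = 9.44 + 1.43 + 1.99 + 1.46 = 14.32 ≈ 14.3 mm.

PW ≈ 14.3 mm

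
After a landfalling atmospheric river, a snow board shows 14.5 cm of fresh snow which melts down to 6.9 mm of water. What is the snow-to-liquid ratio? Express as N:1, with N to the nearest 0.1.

ratio ≈ 21.0

Ratio = snow depth / SWE = 145 mm / 6.9 mm = 21.0, i.e. 21.0:1.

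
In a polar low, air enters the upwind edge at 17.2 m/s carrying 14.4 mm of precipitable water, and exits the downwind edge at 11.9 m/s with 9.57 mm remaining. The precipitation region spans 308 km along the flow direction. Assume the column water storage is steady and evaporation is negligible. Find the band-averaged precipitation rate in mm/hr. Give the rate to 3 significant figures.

Column moisture flux per unit crosswind length is F = V × PW.
Inflow: F_in = 17.2 × 14.4 = 247.68 mm·m/s
Outflow: F_out = 11.9 × 9.57 = 113.883 mm·m/s
Steady-state rate R = (F_in − F_out)/L = (247.68 − 113.883) / 308000 m = 4.344e-04 mm/s.
R = 4.344e-04 × 3600 = 1.56 mm/hr.

R ≈ 1.56 mm/hr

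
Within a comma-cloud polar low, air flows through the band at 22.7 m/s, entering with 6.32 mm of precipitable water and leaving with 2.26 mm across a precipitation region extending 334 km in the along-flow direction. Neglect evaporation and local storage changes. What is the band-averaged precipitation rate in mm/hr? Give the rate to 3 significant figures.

Column moisture flux per unit crosswind length is F = V × PW.
Inflow: F_in = 22.7 × 6.32 = 143.464 mm·m/s
Outflow: F_out = 22.7 × 2.26 = 51.302 mm·m/s
Steady-state rate R = (F_in − F_out)/L = (143.464 − 51.302) / 334000 m = 2.759e-04 mm/s.
R = 2.759e-04 × 3600 = 0.993 mm/hr.

R ≈ 0.993 mm/hr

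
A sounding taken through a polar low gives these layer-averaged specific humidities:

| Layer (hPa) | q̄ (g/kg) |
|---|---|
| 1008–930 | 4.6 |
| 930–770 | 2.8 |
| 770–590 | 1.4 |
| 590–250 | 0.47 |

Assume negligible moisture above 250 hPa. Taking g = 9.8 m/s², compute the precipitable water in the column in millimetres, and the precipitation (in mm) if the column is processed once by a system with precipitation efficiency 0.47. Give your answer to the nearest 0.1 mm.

PW ≈ 12.4 mm; precipitation ≈ 5.8 mm

Precipitable water is the column-integrated vapour mass per unit area: PW = (1/g) Σ q̄ Δp, with q in kg/kg and Δp in Pa (1 kg/m² of water = 1 mm).
Layer 1008–930 hPa: Δp = 78 hPa = 7800 Pa, q̄ = 0.0046 kg/kg → 0.0046 × 7800 / 9.8 = 3.66 mm
Layer 930–770 hPa: Δp = 160 hPa = 16000 Pa, q̄ = 0.0028 kg/kg → 0.0028 × 16000 / 9.8 = 4.57 mm
Layer 770–590 hPa: Δp = 180 hPa = 18000 Pa, q̄ = 0.0014 kg/kg → 0.0014 × 18000 / 9.8 = 2.57 mm
Layer 590–250 hPa: Δp = 340 hPa = 34000 Pa, q̄ = 0.00047 kg/kg → 0.00047 × 34000 / 9.8 = 1.63 mm
PW = 3.66 + 4.57 + 2.57 + 1.63 = 12.43 ≈ 12.4 mm.
Precipitation = ε × PW = 0.47 × 12.4 = 5.8 mm.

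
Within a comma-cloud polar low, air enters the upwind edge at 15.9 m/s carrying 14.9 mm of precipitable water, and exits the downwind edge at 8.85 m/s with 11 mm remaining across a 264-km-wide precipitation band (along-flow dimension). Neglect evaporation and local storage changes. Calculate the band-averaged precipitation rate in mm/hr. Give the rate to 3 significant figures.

Column moisture flux per unit crosswind length is F = V × PW.
Inflow: F_in = 15.9 × 14.9 = 236.91 mm·m/s
Outflow: F_out = 8.85 × 11 = 97.35 mm·m/s
Steady-state rate R = (F_in − F_out)/L = (236.91 − 97.35) / 264000 m = 5.286e-04 mm/s.
R = 5.286e-04 × 3600 = 1.90 mm/hr.

R ≈ 1.90 mm/hr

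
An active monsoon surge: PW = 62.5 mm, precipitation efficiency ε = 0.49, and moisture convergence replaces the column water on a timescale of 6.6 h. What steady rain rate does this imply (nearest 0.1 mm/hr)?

Each overturning extracts ε × PW = 0.49 × 62.5 = 30.625 mm.
Rate = ε·PW / τ = 30.625 / 6.6 h = 4.6 mm/hr.

R ≈ 4.6 mm/hr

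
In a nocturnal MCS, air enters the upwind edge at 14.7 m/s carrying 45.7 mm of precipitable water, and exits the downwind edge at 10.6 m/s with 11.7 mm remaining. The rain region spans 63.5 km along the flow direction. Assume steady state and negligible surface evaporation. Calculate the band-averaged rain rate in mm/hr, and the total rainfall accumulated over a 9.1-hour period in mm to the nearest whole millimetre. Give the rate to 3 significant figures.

R ≈ 31.1 mm/hr; total ≈ 283 mm

Column moisture flux per unit crosswind length is F = V × PW.
Inflow: F_in = 14.7 × 45.7 = 671.79 mm·m/s
Outflow: F_out = 10.6 × 11.7 = 124.02 mm·m/s
Steady-state rate R = (F_in − F_out)/L = (671.79 − 124.02) / 63500 m = 8.626e-03 mm/s.
R = 8.626e-03 × 3600 = 31.1 mm/hr.
Over 9.1 h: total = 31.1 × 9.1 = 283.01 ≈ 283 mm.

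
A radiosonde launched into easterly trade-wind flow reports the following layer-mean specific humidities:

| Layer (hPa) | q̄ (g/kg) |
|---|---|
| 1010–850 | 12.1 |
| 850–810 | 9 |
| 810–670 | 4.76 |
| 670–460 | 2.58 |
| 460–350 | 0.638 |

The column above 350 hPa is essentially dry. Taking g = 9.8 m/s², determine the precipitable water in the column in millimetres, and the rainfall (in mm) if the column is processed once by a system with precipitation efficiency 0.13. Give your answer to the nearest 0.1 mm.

PW ≈ 36.5 mm; rainfall ≈ 4.7 mm

Precipitable water is the column-integrated vapour mass per unit area: PW = (1/g) Σ q̄ Δp, with q in kg/kg and Δp in Pa (1 kg/m² of water = 1 mm).
Layer 1010–850 hPa: Δp = 160 hPa = 16000 Pa, q̄ = 0.0121 kg/kg → 0.0121 × 16000 / 9.8 = 19.76 mm
Layer 850–810 hPa: Δp = 40 hPa = 4000 Pa, q̄ = 0.009 kg/kg → 0.009 × 4000 / 9.8 = 3.67 mm
Layer 810–670 hPa: Δp = 140 hPa = 14000 Pa, q̄ = 0.00476 kg/kg → 0.00476 × 14000 / 9.8 = 6.80 mm
Layer 670–460 hPa: Δp = 210 hPa = 21000 Pa, q̄ = 0.00258 kg/kg → 0.00258 × 21000 / 9.8 = 5.53 mm
Layer 460–350 hPa: Δp = 110 hPa = 11000 Pa, q̄ = 0.000638 kg/kg → 0.000638 × 11000 / 9.8 = 0.72 mm
PW = 19.76 + 3.67 + 6.80 + 5.53 + 0.72 = 36.48 ≈ 36.5 mm.
Rainfall = ε × PW = 0.13 × 36.5 = 4.7 mm.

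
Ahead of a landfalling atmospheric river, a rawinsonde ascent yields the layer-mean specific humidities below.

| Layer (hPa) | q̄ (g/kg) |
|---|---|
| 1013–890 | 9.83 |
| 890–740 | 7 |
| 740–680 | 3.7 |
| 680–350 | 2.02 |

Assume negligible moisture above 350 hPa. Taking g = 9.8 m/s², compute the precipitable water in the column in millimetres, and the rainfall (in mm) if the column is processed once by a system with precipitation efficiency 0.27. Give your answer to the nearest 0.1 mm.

Precipitable water is the column-integrated vapour mass per unit area: PW = (1/g) Σ q̄ Δp, with q in kg/kg and Δp in Pa (1 kg/m² of water = 1 mm).
Layer 1013–890 hPa: Δp = 123 hPa = 12300 Pa, q̄ = 0.00983 kg/kg → 0.00983 × 12300 / 9.8 = 12.34 mm
Layer 890–740 hPa: Δp = 150 hPa = 15000 Pa, q̄ = 0.007 kg/kg → 0.007 × 15000 / 9.8 = 10.71 mm
Layer 740–680 hPa: Δp = 60 hPa = 6000 Pa, q̄ = 0.0037 kg/kg → 0.0037 × 6000 / 9.8 = 2.27 mm
Layer 680–350 hPa: Δp = 330 hPa = 33000 Pa, q̄ = 0.00202 kg/kg → 0.00202 × 33000 / 9.8 = 6.80 mm
PW = 12.34 + 10.71 + 2.27 + 6.80 = 32.12 ≈ 32.1 mm.
Rainfall = ε × PW = 0.27 × 32.1 = 8.7 mm.

PW ≈ 32.1 mm; rainfall ≈ 8.7 mm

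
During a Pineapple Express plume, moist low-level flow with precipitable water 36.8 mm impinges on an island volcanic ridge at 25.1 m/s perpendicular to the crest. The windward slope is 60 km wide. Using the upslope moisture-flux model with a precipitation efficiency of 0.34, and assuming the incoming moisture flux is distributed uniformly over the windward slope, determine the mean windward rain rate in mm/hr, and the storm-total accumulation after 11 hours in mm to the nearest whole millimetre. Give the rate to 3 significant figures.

R ≈ 18.8 mm/hr; total ≈ 207 mm

Incoming column moisture flux per unit ridge length: F = V × PW = 25.1 × 36.8 = 923.68 mm·m/s.
Spread over the 60 km slope with efficiency ε = 0.34: R = ε·F/W = 0.34 × 923.68 / 60000 m = 5.234e-03 mm/s.
R = 5.234e-03 × 3600 = 18.8 mm/hr.
Over 11 h: total = 18.8 × 11 = 206.8 ≈ 207 mm.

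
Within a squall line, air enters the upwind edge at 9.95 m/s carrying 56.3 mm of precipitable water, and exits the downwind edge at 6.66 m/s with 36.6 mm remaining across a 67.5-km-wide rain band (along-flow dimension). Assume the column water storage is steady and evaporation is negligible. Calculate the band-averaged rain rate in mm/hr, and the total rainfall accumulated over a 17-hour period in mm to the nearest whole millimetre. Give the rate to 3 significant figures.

R ≈ 16.9 mm/hr; total ≈ 287 mm

Column moisture flux per unit crosswind length is F = V × PW.
Inflow: F_in = 9.95 × 56.3 = 560.185 mm·m/s
Outflow: F_out = 6.66 × 36.6 = 243.756 mm·m/s
Steady-state rate R = (F_in − F_out)/L = (560.185 − 243.756) / 67500 m = 4.688e-03 mm/s.
R = 4.688e-03 × 3600 = 16.9 mm/hr.
Over 17 h: total = 16.9 × 17 = 287.3 ≈ 287 mm.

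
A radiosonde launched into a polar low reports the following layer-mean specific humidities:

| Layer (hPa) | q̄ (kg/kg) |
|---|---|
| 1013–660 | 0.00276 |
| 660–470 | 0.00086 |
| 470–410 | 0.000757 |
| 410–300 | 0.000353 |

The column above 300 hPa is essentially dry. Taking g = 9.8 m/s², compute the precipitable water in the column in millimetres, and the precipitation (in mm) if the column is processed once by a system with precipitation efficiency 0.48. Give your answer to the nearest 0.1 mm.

Precipitable water is the column-integrated vapour mass per unit area: PW = (1/g) Σ q̄ Δp, with q in kg/kg and Δp in Pa (1 kg/m² of water = 1 mm).
Layer 1013–660 hPa: Δp = 353 hPa = 35300 Pa, q̄ = 0.00276 kg/kg → 0.00276 × 35300 / 9.8 = 9.94 mm
Layer 660–470 hPa: Δp = 190 hPa = 19000 Pa, q̄ = 0.00086 kg/kg → 0.00086 × 19000 / 9.8 = 1.67 mm
Layer 470–410 hPa: Δp = 60 hPa = 6000 Pa, q̄ = 0.000757 kg/kg → 0.000757 × 6000 / 9.8 = 0.46 mm
Layer 410–300 hPa: Δp = 110 hPa = 11000 Pa, q̄ = 0.000353 kg/kg → 0.000353 × 11000 / 9.8 = 0.40 mm
PW = 9.94 + 1.67 + 0.46 + 0.40 = 12.47 ≈ 12.5 mm.
Precipitation = ε × PW = 0.48 × 12.5 = 6.0 mm.

PW ≈ 12.5 mm; precipitation ≈ 6.0 mm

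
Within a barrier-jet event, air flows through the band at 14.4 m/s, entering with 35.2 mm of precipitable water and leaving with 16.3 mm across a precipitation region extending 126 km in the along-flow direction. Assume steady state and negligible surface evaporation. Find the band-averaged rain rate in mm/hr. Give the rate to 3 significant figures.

R ≈ 7.78 mm/hr

Column moisture flux per unit crosswind length is F = V × PW.
Inflow: F_in = 14.4 × 35.2 = 506.88 mm·m/s
Outflow: F_out = 14.4 × 16.3 = 234.72 mm·m/s
Steady-state rate R = (F_in − F_out)/L = (506.88 − 234.72) / 126000 m = 2.160e-03 mm/s.
R = 2.160e-03 × 3600 = 7.78 mm/hr.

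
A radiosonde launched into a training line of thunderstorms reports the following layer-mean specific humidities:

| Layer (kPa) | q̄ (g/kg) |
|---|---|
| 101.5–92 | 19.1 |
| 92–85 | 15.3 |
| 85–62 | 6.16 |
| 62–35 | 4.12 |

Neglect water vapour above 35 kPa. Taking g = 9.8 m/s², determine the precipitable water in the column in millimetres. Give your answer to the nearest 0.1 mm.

PW ≈ 55.3 mm

Precipitable water is the column-integrated vapour mass per unit area: PW = (1/g) Σ q̄ Δp, with q in kg/kg and Δp in Pa (1 kg/m² of water = 1 mm).
Layer 101.5–92 kPa: Δp = 95 hPa = 9500 Pa, q̄ = 0.0191 kg/kg → 0.0191 × 9500 / 9.8 = 18.52 mm
Layer 92–85 kPa: Δp = 70 hPa = 7000 Pa, q̄ = 0.0153 kg/kg → 0.0153 × 7000 / 9.8 = 10.93 mm
Layer 85–62 kPa: Δp = 230 hPa = 23000 Pa, q̄ = 0.00616 kg/kg → 0.00616 × 23000 / 9.8 = 14.46 mm
Layer 62–35 kPa: Δp = 270 hPa = 27000 Pa, q̄ = 0.00412 kg/kg → 0.00412 × 27000 / 9.8 = 11.35 mm
PW = 18.52 + 10.93 + 14.46 + 11.35 = 55.26 ≈ 55.3 mm.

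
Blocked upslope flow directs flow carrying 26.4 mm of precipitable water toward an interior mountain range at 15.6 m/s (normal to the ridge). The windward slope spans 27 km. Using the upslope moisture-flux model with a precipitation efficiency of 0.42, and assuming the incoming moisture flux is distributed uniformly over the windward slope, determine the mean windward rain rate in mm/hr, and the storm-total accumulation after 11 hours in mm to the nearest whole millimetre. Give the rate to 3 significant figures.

Incoming column moisture flux per unit ridge length: F = V × PW = 15.6 × 26.4 = 411.84 mm·m/s.
Spread over the 27 km slope with efficiency ε = 0.42: R = ε·F/W = 0.42 × 411.84 / 27000 m = 6.406e-03 mm/s.
R = 6.406e-03 × 3600 = 23.1 mm/hr.
Over 11 h: total = 23.1 × 11 = 254.1 ≈ 254 mm.

R ≈ 23.1 mm/hr; total ≈ 254 mm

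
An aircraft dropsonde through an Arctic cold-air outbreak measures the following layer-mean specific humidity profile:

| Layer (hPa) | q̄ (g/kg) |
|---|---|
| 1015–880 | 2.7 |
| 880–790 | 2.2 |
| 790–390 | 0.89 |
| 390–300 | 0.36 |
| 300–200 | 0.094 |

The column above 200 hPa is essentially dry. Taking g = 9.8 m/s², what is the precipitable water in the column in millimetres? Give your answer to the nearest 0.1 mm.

Precipitable water is the column-integrated vapour mass per unit area: PW = (1/g) Σ q̄ Δp, with q in kg/kg and Δp in Pa (1 kg/m² of water = 1 mm).
Layer 1015–880 hPa: Δp = 135 hPa = 13500 Pa, q̄ = 0.0027 kg/kg → 0.0027 × 13500 / 9.8 = 3.72 mm
Layer 880–790 hPa: Δp = 90 hPa = 9000 Pa, q̄ = 0.0022 kg/kg → 0.0022 × 9000 / 9.8 = 2.02 mm
Layer 790–390 hPa: Δp = 400 hPa = 40000 Pa, q̄ = 0.00089 kg/kg → 0.00089 × 40000 / 9.8 = 3.63 mm
Layer 390–300 hPa: Δp = 90 hPa = 9000 Pa, q̄ = 0.00036 kg/kg → 0.00036 × 9000 / 9.8 = 0.33 mm
Layer 300–200 hPa: Δp = 100 hPa = 10000 Pa, q̄ = 9.4e-05 kg/kg → 9.4e-05 × 10000 / 9.8 = 0.10 mm
PW = 3.72 + 2.02 + 3.63 + 0.33 + 0.10 = 9.80 ≈ 9.8 mm.

PW ≈ 9.8 mm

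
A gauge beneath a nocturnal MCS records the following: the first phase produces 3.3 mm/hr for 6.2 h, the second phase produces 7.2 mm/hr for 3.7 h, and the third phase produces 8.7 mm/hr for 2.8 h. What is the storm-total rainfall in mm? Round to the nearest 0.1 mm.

Total = Σ Rᵢ Δtᵢ = 3.3 × 6.2 + 7.2 × 3.7 + 8.7 × 2.8
      = 20.46 + 26.64 + 24.36 = 71.5 mm.

total ≈ 71.5 mm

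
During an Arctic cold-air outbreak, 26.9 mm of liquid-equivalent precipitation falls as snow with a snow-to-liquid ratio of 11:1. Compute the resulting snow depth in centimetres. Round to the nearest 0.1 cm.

Snow depth = liquid × ratio = 26.9 mm × 11 = 295.9 mm = 29.6 cm.

snow depth ≈ 29.6 cm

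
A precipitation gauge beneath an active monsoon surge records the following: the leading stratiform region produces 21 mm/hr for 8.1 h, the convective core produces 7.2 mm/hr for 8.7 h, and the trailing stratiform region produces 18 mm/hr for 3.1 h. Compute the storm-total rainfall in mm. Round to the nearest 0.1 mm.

Total = Σ Rᵢ Δtᵢ = 21 × 8.1 + 7.2 × 8.7 + 18 × 3.1
      = 170.1 + 62.64 + 55.8 = 288.5 mm.

total ≈ 288.5 mm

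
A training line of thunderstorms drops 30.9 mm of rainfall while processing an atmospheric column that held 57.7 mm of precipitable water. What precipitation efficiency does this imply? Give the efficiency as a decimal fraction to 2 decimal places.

ε = rainfall / PW = 30.9 / 57.7 = 0.54.

ε ≈ 0.54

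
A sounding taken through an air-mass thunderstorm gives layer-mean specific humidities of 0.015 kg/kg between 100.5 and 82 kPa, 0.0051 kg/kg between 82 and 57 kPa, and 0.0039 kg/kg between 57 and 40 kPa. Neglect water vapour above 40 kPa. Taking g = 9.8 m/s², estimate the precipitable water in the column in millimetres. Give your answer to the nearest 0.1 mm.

PW ≈ 48.1 mm

Precipitable water is the column-integrated vapour mass per unit area: PW = (1/g) Σ q̄ Δp, with q in kg/kg and Δp in Pa (1 kg/m² of water = 1 mm).
Layer 100.5–82 kPa: Δp = 185 hPa = 18500 Pa, q̄ = 0.015 kg/kg → 0.015 × 18500 / 9.8 = 28.32 mm
Layer 82–57 kPa: Δp = 250 hPa = 25000 Pa, q̄ = 0.0051 kg/kg → 0.0051 × 25000 / 9.8 = 13.01 mm
Layer 57–40 kPa: Δp = 170 hPa = 17000 Pa, q̄ = 0.0039 kg/kg → 0.0039 × 17000 / 9.8 = 6.77 mm
PW = 28.32 + 13.01 + 6.77 = 48.10 ≈ 48.1 mm.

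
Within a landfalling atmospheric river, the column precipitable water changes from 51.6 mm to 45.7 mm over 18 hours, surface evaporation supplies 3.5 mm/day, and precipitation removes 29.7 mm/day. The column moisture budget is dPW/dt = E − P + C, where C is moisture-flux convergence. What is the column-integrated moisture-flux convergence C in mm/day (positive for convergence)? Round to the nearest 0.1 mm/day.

C ≈ 18.3 mm/day

dPW/dt = (45.7 − 51.6) mm / (18/24 day) = -7.867 mm/day.
C = dPW/dt − E + P = (-7.867) − 3.5 + 29.7 = 18.3 mm/day.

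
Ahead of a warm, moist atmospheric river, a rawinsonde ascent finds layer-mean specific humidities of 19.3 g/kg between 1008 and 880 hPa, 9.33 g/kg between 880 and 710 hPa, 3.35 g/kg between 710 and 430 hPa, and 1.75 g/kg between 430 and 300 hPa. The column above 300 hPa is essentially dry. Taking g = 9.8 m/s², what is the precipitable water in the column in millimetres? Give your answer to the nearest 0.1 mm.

PW ≈ 53.3 mm

Precipitable water is the column-integrated vapour mass per unit area: PW = (1/g) Σ q̄ Δp, with q in kg/kg and Δp in Pa (1 kg/m² of water = 1 mm).
Layer 1008–880 hPa: Δp = 128 hPa = 12800 Pa, q̄ = 0.0193 kg/kg → 0.0193 × 12800 / 9.8 = 25.21 mm
Layer 880–710 hPa: Δp = 170 hPa = 17000 Pa, q̄ = 0.00933 kg/kg → 0.00933 × 17000 / 9.8 = 16.18 mm
Layer 710–430 hPa: Δp = 280 hPa = 28000 Pa, q̄ = 0.00335 kg/kg → 0.00335 × 28000 / 9.8 = 9.57 mm
Layer 430–300 hPa: Δp = 130 hPa = 13000 Pa, q̄ = 0.00175 kg/kg → 0.00175 × 13000 / 9.8 = 2.32 mm
PW = 25.21 + 16.18 + 9.57 + 2.32 = 53.28 ≈ 53.3 mm.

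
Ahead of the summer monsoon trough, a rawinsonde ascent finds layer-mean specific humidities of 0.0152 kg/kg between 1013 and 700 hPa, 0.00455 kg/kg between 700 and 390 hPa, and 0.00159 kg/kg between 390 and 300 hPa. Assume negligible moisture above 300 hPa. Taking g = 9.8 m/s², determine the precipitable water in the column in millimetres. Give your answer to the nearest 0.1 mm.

Precipitable water is the column-integrated vapour mass per unit area: PW = (1/g) Σ q̄ Δp, with q in kg/kg and Δp in Pa (1 kg/m² of water = 1 mm).
Layer 1013–700 hPa: Δp = 313 hPa = 31300 Pa, q̄ = 0.0152 kg/kg → 0.0152 × 31300 / 9.8 = 48.55 mm
Layer 700–390 hPa: Δp = 310 hPa = 31000 Pa, q̄ = 0.00455 kg/kg → 0.00455 × 31000 / 9.8 = 14.39 mm
Layer 390–300 hPa: Δp = 90 hPa = 9000 Pa, q̄ = 0.00159 kg/kg → 0.00159 × 9000 / 9.8 = 1.46 mm
PW = 48.55 + 14.39 + 1.46 = 64.40 ≈ 64.4 mm.

PW ≈ 64.4 mm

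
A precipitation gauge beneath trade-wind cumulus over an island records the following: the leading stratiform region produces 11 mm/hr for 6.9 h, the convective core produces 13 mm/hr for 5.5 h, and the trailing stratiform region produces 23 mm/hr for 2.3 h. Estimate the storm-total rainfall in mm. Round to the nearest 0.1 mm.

Total = Σ Rᵢ Δtᵢ = 11 × 6.9 + 13 × 5.5 + 23 × 2.3
      = 75.9 + 71.5 + 52.9 = 200.3 mm.

total ≈ 200.3 mm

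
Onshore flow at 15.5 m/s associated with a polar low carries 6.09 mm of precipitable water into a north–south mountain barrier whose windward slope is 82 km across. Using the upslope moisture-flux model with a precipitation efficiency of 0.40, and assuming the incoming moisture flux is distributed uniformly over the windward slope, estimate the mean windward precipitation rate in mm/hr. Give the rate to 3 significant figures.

Incoming column moisture flux per unit ridge length: F = V × PW = 15.5 × 6.09 = 94.395 mm·m/s.
Spread over the 82 km slope with efficiency ε = 0.40: R = ε·F/W = 0.40 × 94.395 / 82000 m = 4.605e-04 mm/s.
R = 4.605e-04 × 3600 = 1.66 mm/hr.

R ≈ 1.66 mm/hr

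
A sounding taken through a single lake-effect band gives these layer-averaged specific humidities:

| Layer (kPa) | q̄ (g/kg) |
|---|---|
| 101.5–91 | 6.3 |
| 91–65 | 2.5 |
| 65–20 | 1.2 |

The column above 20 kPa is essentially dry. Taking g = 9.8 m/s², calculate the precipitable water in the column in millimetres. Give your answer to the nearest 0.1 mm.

PW ≈ 18.9 mm

Precipitable water is the column-integrated vapour mass per unit area: PW = (1/g) Σ q̄ Δp, with q in kg/kg and Δp in Pa (1 kg/m² of water = 1 mm).
Layer 101.5–91 kPa: Δp = 105 hPa = 10500 Pa, q̄ = 0.0063 kg/kg → 0.0063 × 10500 / 9.8 = 6.75 mm
Layer 91–65 kPa: Δp = 260 hPa = 26000 Pa, q̄ = 0.0025 kg/kg → 0.0025 × 26000 / 9.8 = 6.63 mm
Layer 65–20 kPa: Δp = 450 hPa = 45000 Pa, q̄ = 0.0012 kg/kg → 0.0012 × 45000 / 9.8 = 5.51 mm
PW = 6.75 + 6.63 + 5.51 = 18.89 ≈ 18.9 mm.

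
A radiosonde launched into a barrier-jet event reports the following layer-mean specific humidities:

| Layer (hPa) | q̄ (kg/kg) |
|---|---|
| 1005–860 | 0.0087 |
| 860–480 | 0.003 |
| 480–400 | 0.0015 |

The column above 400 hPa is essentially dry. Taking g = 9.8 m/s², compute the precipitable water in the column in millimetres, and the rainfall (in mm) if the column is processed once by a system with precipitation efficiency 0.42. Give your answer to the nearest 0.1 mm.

PW ≈ 25.7 mm; rainfall ≈ 10.8 mm

Precipitable water is the column-integrated vapour mass per unit area: PW = (1/g) Σ q̄ Δp, with q in kg/kg and Δp in Pa (1 kg/m² of water = 1 mm).
Layer 1005–860 hPa: Δp = 145 hPa = 14500 Pa, q̄ = 0.0087 kg/kg → 0.0087 × 14500 / 9.8 = 12.87 mm
Layer 860–480 hPa: Δp = 380 hPa = 38000 Pa, q̄ = 0.003 kg/kg → 0.003 × 38000 / 9.8 = 11.63 mm
Layer 480–400 hPa: Δp = 80 hPa = 8000 Pa, q̄ = 0.0015 kg/kg → 0.0015 × 8000 / 9.8 = 1.22 mm
PW = 12.87 + 11.63 + 1.22 = 25.72 ≈ 25.7 mm.
Rainfall = ε × PW = 0.42 × 25.7 = 10.8 mm.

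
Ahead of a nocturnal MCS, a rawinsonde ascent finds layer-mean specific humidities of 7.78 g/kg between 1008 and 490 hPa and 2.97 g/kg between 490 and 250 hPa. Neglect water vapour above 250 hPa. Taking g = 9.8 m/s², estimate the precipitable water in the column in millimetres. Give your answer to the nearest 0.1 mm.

PW ≈ 48.4 mm

Precipitable water is the column-integrated vapour mass per unit area: PW = (1/g) Σ q̄ Δp, with q in kg/kg and Δp in Pa (1 kg/m² of water = 1 mm).
Layer 1008–490 hPa: Δp = 518 hPa = 51800 Pa, q̄ = 0.00778 kg/kg → 0.00778 × 51800 / 9.8 = 41.12 mm
Layer 490–250 hPa: Δp = 240 hPa = 24000 Pa, q̄ = 0.00297 kg/kg → 0.00297 × 24000 / 9.8 = 7.27 mm
PW = 41.12 + 7.27 = 48.39 ≈ 48.4 mm.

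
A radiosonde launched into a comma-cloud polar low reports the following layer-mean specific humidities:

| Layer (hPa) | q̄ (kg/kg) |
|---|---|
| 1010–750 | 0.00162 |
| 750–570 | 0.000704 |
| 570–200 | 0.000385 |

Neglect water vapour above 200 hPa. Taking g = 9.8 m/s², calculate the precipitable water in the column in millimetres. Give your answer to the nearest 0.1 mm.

PW ≈ 7.0 mm

Precipitable water is the column-integrated vapour mass per unit area: PW = (1/g) Σ q̄ Δp, with q in kg/kg and Δp in Pa (1 kg/m² of water = 1 mm).
Layer 1010–750 hPa: Δp = 260 hPa = 26000 Pa, q̄ = 0.00162 kg/kg → 0.00162 × 26000 / 9.8 = 4.30 mm
Layer 750–570 hPa: Δp = 180 hPa = 18000 Pa, q̄ = 0.000704 kg/kg → 0.000704 × 18000 / 9.8 = 1.29 mm
Layer 570–200 hPa: Δp = 370 hPa = 37000 Pa, q̄ = 0.000385 kg/kg → 0.000385 × 37000 / 9.8 = 1.45 mm
PW = 4.30 + 1.29 + 1.45 = 7.04 ≈ 7.0 mm.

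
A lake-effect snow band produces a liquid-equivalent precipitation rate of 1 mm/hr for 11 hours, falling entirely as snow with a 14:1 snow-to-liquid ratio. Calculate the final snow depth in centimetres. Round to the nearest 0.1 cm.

snow depth ≈ 15.4 cm

Liquid-equivalent depth = 1 × 11 = 11 mm.
Snow depth = 11 mm × 14 = 154 mm = 15.4 cm.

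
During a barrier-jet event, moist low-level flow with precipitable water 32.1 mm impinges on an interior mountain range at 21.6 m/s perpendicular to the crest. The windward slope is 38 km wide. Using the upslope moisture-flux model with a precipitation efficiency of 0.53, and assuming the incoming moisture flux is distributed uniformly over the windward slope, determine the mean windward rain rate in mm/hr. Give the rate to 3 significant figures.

R ≈ 34.8 mm/hr

Incoming column moisture flux per unit ridge length: F = V × PW = 21.6 × 32.1 = 693.36 mm·m/s.
Spread over the 38 km slope with efficiency ε = 0.53: R = ε·F/W = 0.53 × 693.36 / 38000 m = 9.671e-03 mm/s.
R = 9.671e-03 × 3600 = 34.8 mm/hr.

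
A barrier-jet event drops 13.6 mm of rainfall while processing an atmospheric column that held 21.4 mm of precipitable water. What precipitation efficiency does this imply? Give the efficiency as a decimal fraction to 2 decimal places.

ε ≈ 0.64

ε = rainfall / PW = 13.6 / 21.4 = 0.64.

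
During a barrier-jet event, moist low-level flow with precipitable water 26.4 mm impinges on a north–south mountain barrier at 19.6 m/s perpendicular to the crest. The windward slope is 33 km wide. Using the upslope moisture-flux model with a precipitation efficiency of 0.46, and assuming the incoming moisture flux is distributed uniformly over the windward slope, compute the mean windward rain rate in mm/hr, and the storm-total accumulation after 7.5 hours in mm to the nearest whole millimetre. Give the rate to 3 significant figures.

Incoming column moisture flux per unit ridge length: F = V × PW = 19.6 × 26.4 = 517.44 mm·m/s.
Spread over the 33 km slope with efficiency ε = 0.46: R = ε·F/W = 0.46 × 517.44 / 33000 m = 7.213e-03 mm/s.
R = 7.213e-03 × 3600 = 26.0 mm/hr.
Over 7.5 h: total = 26.0 × 7.5 = 195 mm.

R ≈ 26.0 mm/hr; total ≈ 195 mm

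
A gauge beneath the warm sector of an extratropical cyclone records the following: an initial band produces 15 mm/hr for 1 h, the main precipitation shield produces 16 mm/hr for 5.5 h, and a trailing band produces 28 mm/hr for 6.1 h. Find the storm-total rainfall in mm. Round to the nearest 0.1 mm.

Total = Σ Rᵢ Δtᵢ = 15 × 1 + 16 × 5.5 + 28 × 6.1
      = 15 + 88 + 170.8 = 273.8 mm.

total ≈ 273.8 mm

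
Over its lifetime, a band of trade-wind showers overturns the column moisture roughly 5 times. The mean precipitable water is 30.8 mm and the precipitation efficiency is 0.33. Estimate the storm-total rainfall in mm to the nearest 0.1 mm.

rainfall ≈ 50.8 mm

Each cycle deposits ε × PW = 0.33 × 30.8 = 10.164 mm.
Over 5 cycles: 5 × 10.164 = 50.8 mm.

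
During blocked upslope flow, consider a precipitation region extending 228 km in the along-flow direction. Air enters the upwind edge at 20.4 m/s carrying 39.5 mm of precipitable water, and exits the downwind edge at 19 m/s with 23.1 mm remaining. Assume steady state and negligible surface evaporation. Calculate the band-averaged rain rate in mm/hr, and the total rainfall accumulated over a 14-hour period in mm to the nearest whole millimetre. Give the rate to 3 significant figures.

Column moisture flux per unit crosswind length is F = V × PW.
Inflow: F_in = 20.4 × 39.5 = 805.8 mm·m/s
Outflow: F_out = 19 × 23.1 = 438.9 mm·m/s
Steady-state rate R = (F_in − F_out)/L = (805.8 − 438.9) / 228000 m = 1.609e-03 mm/s.
R = 1.609e-03 × 3600 = 5.79 mm/hr.
Over 14 h: total = 5.79 × 14 = 81.06 ≈ 81 mm.

R ≈ 5.79 mm/hr; total ≈ 81 mm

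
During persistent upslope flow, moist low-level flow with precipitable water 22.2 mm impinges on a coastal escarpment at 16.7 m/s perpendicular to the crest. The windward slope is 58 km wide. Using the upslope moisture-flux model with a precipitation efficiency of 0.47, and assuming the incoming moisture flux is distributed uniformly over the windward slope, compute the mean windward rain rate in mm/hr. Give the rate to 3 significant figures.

R ≈ 10.8 mm/hr

Incoming column moisture flux per unit ridge length: F = V × PW = 16.7 × 22.2 = 370.74 mm·m/s.
Spread over the 58 km slope with efficiency ε = 0.47: R = ε·F/W = 0.47 × 370.74 / 58000 m = 3.004e-03 mm/s.
R = 3.004e-03 × 3600 = 10.8 mm/hr.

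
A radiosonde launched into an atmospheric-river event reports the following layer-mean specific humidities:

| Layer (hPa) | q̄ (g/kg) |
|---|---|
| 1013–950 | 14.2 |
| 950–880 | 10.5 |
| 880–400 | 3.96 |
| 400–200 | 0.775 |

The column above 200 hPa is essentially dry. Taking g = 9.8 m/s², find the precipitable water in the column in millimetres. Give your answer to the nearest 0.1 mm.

PW ≈ 37.6 mm

Precipitable water is the column-integrated vapour mass per unit area: PW = (1/g) Σ q̄ Δp, with q in kg/kg and Δp in Pa (1 kg/m² of water = 1 mm).
Layer 1013–950 hPa: Δp = 63 hPa = 6300 Pa, q̄ = 0.0142 kg/kg → 0.0142 × 6300 / 9.8 = 9.13 mm
Layer 950–880 hPa: Δp = 70 hPa = 7000 Pa, q̄ = 0.0105 kg/kg → 0.0105 × 7000 / 9.8 = 7.50 mm
Layer 880–400 hPa: Δp = 480 hPa = 48000 Pa, q̄ = 0.00396 kg/kg → 0.00396 × 48000 / 9.8 = 19.40 mm
Layer 400–200 hPa: Δp = 200 hPa = 20000 Pa, q̄ = 0.000775 kg/kg → 0.000775 × 20000 / 9.8 = 1.58 mm
PW = 9.13 + 7.50 + 19.40 + 1.58 = 37.61 ≈ 37.6 mm.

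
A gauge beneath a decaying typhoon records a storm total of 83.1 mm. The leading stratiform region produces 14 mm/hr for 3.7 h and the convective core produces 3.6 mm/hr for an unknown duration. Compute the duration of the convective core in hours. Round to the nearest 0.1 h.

duration ≈ 8.7 h

Known phases: 14 × 3.7 = 51.8 mm.
Remaining depth = 83.1 − 51.8 = 31.3 mm.
Duration = 31.3 / 3.6 = 8.7 h.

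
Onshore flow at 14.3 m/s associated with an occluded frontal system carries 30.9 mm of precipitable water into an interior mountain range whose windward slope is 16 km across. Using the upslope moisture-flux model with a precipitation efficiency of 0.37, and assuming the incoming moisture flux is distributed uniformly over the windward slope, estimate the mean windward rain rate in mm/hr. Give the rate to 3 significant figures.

R ≈ 36.8 mm/hr

Incoming column moisture flux per unit ridge length: F = V × PW = 14.3 × 30.9 = 441.87 mm·m/s.
Spread over the 16 km slope with efficiency ε = 0.37: R = ε·F/W = 0.37 × 441.87 / 16000 m = 1.022e-02 mm/s.
R = 1.022e-02 × 3600 = 36.8 mm/hr.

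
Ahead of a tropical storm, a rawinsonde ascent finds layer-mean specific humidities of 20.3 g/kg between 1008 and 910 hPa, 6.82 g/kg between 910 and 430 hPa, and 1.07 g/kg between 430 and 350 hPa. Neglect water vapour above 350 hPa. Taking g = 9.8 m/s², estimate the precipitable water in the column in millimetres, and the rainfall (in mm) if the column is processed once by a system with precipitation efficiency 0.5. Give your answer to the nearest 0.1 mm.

Precipitable water is the column-integrated vapour mass per unit area: PW = (1/g) Σ q̄ Δp, with q in kg/kg and Δp in Pa (1 kg/m² of water = 1 mm).
Layer 1008–910 hPa: Δp = 98 hPa = 9800 Pa, q̄ = 0.0203 kg/kg → 0.0203 × 9800 / 9.8 = 20.30 mm
Layer 910–430 hPa: Δp = 480 hPa = 48000 Pa, q̄ = 0.00682 kg/kg → 0.00682 × 48000 / 9.8 = 33.40 mm
Layer 430–350 hPa: Δp = 80 hPa = 8000 Pa, q̄ = 0.00107 kg/kg → 0.00107 × 8000 / 9.8 = 0.87 mm
PW = 20.30 + 33.40 + 0.87 = 54.57 ≈ 54.6 mm.
Rainfall = ε × PW = 0.5 × 54.6 = 27.3 mm.

PW ≈ 54.6 mm; rainfall ≈ 27.3 mm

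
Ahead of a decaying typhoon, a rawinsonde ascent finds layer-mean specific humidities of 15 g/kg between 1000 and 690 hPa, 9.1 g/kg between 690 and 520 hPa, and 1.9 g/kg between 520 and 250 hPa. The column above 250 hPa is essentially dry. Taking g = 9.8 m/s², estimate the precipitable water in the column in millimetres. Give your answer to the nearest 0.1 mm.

Precipitable water is the column-integrated vapour mass per unit area: PW = (1/g) Σ q̄ Δp, with q in kg/kg and Δp in Pa (1 kg/m² of water = 1 mm).
Layer 1000–690 hPa: Δp = 310 hPa = 31000 Pa, q̄ = 0.015 kg/kg → 0.015 × 31000 / 9.8 = 47.45 mm
Layer 690–520 hPa: Δp = 170 hPa = 17000 Pa, q̄ = 0.0091 kg/kg → 0.0091 × 17000 / 9.8 = 15.79 mm
Layer 520–250 hPa: Δp = 270 hPa = 27000 Pa, q̄ = 0.0019 kg/kg → 0.0019 × 27000 / 9.8 = 5.23 mm
PW = 47.45 + 15.79 + 5.23 = 68.47 ≈ 68.5 mm.

PW ≈ 68.5 mm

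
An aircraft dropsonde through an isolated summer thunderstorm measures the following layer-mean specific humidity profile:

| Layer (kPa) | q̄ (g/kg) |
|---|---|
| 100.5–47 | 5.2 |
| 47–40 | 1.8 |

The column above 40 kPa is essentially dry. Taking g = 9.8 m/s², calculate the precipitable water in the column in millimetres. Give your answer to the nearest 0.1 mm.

Precipitable water is the column-integrated vapour mass per unit area: PW = (1/g) Σ q̄ Δp, with q in kg/kg and Δp in Pa (1 kg/m² of water = 1 mm).
Layer 100.5–47 kPa: Δp = 535 hPa = 53500 Pa, q̄ = 0.0052 kg/kg → 0.0052 × 53500 / 9.8 = 28.39 mm
Layer 47–40 kPa: Δp = 70 hPa = 7000 Pa, q̄ = 0.0018 kg/kg → 0.0018 × 7000 / 9.8 = 1.29 mm
PW = 28.39 + 1.29 = 29.68 ≈ 29.7 mm.

PW ≈ 29.7 mm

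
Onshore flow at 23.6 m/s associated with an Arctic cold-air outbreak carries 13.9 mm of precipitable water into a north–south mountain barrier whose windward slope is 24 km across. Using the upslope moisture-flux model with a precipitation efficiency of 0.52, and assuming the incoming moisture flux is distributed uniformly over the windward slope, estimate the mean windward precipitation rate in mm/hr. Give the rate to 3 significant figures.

Incoming column moisture flux per unit ridge length: F = V × PW = 23.6 × 13.9 = 328.04 mm·m/s.
Spread over the 24 km slope with efficiency ε = 0.52: R = ε·F/W = 0.52 × 328.04 / 24000 m = 7.108e-03 mm/s.
R = 7.108e-03 × 3600 = 25.6 mm/hr.

R ≈ 25.6 mm/hr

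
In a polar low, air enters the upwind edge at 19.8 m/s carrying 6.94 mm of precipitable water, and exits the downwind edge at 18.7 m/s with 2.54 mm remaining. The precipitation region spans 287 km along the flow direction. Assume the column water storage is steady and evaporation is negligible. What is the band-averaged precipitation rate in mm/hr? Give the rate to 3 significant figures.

R ≈ 1.13 mm/hr

Column moisture flux per unit crosswind length is F = V × PW.
Inflow: F_in = 19.8 × 6.94 = 137.412 mm·m/s
Outflow: F_out = 18.7 × 2.54 = 47.498 mm·m/s
Steady-state rate R = (F_in − F_out)/L = (137.412 − 47.498) / 287000 m = 3.133e-04 mm/s.
R = 3.133e-04 × 3600 = 1.13 mm/hr.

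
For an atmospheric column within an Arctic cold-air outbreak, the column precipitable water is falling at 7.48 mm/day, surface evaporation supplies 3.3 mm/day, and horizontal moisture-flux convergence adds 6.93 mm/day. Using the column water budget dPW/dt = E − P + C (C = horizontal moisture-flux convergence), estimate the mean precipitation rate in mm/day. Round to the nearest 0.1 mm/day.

dPW/dt = -7.48 mm/day.
P = E + C − dPW/dt = 3.3 + (6.93) − (-7.48) = 17.7 mm/day.

P ≈ 17.7 mm/day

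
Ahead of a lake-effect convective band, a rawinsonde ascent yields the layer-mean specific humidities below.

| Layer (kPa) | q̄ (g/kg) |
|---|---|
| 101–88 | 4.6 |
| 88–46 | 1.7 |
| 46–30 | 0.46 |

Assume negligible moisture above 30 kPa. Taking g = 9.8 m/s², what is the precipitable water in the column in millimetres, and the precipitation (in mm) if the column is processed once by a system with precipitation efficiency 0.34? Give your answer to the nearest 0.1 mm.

Precipitable water is the column-integrated vapour mass per unit area: PW = (1/g) Σ q̄ Δp, with q in kg/kg and Δp in Pa (1 kg/m² of water = 1 mm).
Layer 101–88 kPa: Δp = 130 hPa = 13000 Pa, q̄ = 0.0046 kg/kg → 0.0046 × 13000 / 9.8 = 6.10 mm
Layer 88–46 kPa: Δp = 420 hPa = 42000 Pa, q̄ = 0.0017 kg/kg → 0.0017 × 42000 / 9.8 = 7.29 mm
Layer 46–30 kPa: Δp = 160 hPa = 16000 Pa, q̄ = 0.00046 kg/kg → 0.00046 × 16000 / 9.8 = 0.75 mm
PW = 6.10 + 7.29 + 0.75 = 14.14 ≈ 14.1 mm.
Precipitation = ε × PW = 0.34 × 14.1 = 4.8 mm.

PW ≈ 14.1 mm; precipitation ≈ 4.8 mm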